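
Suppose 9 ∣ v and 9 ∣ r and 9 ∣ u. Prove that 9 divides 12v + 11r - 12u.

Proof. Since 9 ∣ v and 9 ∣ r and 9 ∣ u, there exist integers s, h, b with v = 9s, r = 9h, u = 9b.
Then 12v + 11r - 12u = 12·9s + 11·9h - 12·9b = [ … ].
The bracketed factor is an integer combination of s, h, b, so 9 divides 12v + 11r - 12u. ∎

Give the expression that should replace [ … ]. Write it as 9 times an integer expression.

Each term has a factor of 9: 12·9s + 11·9h - 12·9b = 9·(-12b + 11h + 12s).
Since -12b + 11h + 12s is an integer, 9 ∣ (12v + 11r - 12u).

9(-12b + 11h + 12s)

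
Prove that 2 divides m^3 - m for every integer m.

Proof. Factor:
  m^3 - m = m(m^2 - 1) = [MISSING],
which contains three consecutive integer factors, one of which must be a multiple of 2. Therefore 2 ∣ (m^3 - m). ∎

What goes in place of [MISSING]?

(m - 1)m(m + 1)

m(m^2 - 1) = m(m - 1)(m + 1) = (m - 1)m(m + 1).
These three factors are consecutive integers, so their product is divisible by 2.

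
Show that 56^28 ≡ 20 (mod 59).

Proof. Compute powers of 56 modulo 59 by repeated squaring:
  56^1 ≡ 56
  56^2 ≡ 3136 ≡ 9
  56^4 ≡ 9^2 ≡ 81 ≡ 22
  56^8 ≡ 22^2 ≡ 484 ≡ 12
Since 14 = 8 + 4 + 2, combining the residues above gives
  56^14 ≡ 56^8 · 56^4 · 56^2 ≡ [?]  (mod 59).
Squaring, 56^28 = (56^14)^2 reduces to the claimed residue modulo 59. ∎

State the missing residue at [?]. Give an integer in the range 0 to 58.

16

56^8 · 56^4 · 56^2 ≡ 12 · 22 · 9 = 2376.
2376 mod 59 = 16, so 56^14 ≡ 16 (mod 59).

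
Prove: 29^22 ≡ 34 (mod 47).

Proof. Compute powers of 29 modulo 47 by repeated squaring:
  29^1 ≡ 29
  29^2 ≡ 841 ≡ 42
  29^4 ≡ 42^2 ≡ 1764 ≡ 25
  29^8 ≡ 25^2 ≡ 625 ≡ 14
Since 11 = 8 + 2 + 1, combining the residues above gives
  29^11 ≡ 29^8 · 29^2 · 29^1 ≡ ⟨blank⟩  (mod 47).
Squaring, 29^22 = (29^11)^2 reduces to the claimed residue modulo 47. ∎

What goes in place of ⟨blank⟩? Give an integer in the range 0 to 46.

38

Multiply the listed residues: 14 · 42 · 29 = 588 → 17052.
Reducing modulo 47: 17052 = 362·47 + 38, so 29^11 ≡ 38.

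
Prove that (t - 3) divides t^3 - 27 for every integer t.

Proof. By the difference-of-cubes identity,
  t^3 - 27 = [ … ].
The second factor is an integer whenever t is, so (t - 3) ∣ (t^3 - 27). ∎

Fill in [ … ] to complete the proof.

(t - 3)(t^2 + 3t + 9)

a^3 - b^3 = (a - b)(a^2 + ab + b^2). With a = t, b = 3:
t^3 - 27 = (t - 3)(t^2 + 3t + 9).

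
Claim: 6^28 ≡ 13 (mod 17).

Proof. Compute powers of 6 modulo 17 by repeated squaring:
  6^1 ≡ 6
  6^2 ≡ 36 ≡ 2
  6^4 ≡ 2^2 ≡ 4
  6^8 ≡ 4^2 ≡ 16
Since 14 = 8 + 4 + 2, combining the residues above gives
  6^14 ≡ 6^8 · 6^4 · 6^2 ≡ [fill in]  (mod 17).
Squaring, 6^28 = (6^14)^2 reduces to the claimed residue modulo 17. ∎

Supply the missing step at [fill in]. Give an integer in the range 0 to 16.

6^8 · 6^4 · 6^2 ≡ 16 · 4 · 2 = 128.
128 mod 17 = 9, so 6^14 ≡ 9 (mod 17).

9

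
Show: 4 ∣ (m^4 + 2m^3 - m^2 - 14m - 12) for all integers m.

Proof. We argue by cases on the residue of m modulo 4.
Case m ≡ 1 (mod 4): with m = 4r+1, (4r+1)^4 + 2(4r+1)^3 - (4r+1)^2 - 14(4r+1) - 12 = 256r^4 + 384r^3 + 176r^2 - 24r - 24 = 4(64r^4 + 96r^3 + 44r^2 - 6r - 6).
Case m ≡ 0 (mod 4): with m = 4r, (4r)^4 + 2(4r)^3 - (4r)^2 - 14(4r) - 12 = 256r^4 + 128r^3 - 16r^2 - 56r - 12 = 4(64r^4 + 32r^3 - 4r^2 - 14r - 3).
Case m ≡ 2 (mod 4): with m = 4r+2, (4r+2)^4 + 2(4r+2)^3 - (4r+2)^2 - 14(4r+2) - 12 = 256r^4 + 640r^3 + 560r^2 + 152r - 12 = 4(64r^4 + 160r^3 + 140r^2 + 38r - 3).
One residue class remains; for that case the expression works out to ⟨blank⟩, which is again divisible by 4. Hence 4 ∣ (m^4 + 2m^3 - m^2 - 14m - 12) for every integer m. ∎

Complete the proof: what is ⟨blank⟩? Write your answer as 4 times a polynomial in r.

Only m ≡ 3 (mod 4) is unaccounted for. Put m = 4r+3:
(4r+3)^4 + 2(4r+3)^3 - (4r+3)^2 - 14(4r+3) - 12 expands to 256r^4 + 896r^3 + 1136r^2 + 568r + 72,
and factoring out 4 leaves 4(64r^4 + 224r^3 + 284r^2 + 142r + 18).

4(64r^4 + 224r^3 + 284r^2 + 142r + 18)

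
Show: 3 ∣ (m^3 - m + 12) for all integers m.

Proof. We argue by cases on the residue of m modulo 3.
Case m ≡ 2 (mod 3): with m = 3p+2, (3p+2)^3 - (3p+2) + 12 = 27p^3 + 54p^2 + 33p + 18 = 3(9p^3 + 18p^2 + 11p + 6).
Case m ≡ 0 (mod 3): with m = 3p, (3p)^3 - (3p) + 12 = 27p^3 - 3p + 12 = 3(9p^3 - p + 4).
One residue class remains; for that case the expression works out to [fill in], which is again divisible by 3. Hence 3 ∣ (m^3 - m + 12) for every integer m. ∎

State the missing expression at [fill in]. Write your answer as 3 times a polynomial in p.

The residues treated are {2, 0}, so the missing case is m ≡ 1 (mod 3); write m = 3p+1.
Then (3p+1)^3 - (3p+1) + 12 = 27p^3 + 27p^2 + 6p + 12 = 3(9p^3 + 9p^2 + 2p + 4).

3(9p^3 + 9p^2 + 2p + 4)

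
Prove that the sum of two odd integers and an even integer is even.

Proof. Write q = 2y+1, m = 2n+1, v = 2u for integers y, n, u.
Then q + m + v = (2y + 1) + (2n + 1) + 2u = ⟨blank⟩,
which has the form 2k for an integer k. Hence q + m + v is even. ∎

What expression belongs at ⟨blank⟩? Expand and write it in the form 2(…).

Expanding: (2y + 1) + (2n + 1) + 2u = 2n + 2u + 2y + 2.
Every term is even; pulling out the factor of 2 gives 2(n + u + y + 1).

2(n + u + y + 1)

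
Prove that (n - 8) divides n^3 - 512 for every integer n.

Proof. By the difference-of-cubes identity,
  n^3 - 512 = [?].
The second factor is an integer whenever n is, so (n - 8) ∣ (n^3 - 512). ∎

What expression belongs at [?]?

(n - 8)(n^2 + 8n + 64)

Polynomial division of n^3 - 512 by n - 8 leaves remainder 0 and quotient n^2 + 8n + 64.
Hence n^3 - 512 = (n - 8)(n^2 + 8n + 64).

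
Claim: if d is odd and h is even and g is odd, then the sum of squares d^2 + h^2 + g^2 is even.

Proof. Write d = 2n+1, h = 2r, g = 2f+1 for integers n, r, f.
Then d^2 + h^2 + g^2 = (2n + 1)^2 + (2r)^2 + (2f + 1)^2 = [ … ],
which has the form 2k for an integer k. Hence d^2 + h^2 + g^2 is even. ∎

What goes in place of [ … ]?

2(2f^2 + 2f + 2n^2 + 2n + 2r^2 + 1)

Expanding: (2n + 1)^2 + (2r)^2 + (2f + 1)^2 = 4f^2 + 4f + 4n^2 + 4n + 4r^2 + 2.
Every term is even; pulling out the factor of 2 gives 2(2f^2 + 2f + 2n^2 + 2n + 2r^2 + 1).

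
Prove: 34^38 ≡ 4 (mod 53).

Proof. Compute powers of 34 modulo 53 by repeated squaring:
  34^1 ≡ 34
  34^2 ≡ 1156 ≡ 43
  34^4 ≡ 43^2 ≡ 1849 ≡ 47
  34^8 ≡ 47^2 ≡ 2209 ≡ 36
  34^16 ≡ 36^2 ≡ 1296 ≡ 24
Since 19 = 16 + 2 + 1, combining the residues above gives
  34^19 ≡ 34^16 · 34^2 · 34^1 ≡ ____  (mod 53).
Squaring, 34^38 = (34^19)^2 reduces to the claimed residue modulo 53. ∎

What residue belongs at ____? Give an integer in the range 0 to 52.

2

34^16 · 34^2 · 34^1 ≡ 24 · 43 · 34 = 35088.
35088 mod 53 = 2, so 34^19 ≡ 2 (mod 53).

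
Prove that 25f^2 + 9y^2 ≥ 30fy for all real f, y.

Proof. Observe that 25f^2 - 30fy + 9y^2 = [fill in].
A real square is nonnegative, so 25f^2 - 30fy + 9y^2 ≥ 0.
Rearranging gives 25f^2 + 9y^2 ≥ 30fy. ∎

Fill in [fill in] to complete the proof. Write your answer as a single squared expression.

25f^2 - 30fy + 9y^2 is a perfect-square trinomial: the outer terms are (5f)^2 and (3y)^2, and the cross term is -2·5f·3y.
So 25f^2 - 30fy + 9y^2 = (5f - 3y)^2 ≥ 0.

(5f - 3y)^2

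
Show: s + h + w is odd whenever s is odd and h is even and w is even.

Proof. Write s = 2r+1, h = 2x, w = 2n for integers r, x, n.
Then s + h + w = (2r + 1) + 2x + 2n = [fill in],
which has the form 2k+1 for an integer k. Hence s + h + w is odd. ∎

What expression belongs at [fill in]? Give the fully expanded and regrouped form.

Expanding: (2r + 1) + 2x + 2n = 2n + 2r + 2x + 1.
Every term except the constant is even, so this is 2(n + r + x) + 1,
and n + r + x ∈ ℤ gives the required form.

2(n + r + x) + 1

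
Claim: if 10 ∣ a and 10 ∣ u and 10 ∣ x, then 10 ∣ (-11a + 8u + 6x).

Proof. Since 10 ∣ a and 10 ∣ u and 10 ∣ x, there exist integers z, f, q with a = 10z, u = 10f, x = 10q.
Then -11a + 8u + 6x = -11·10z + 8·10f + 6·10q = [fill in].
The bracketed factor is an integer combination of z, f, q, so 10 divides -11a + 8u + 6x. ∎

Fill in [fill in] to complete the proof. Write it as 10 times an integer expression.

10(8f + 6q - 11z)

Each term has a factor of 10: -11·10z + 8·10f + 6·10q = 10·(8f + 6q - 11z).
Since 8f + 6q - 11z is an integer, 10 ∣ (-11a + 8u + 6x).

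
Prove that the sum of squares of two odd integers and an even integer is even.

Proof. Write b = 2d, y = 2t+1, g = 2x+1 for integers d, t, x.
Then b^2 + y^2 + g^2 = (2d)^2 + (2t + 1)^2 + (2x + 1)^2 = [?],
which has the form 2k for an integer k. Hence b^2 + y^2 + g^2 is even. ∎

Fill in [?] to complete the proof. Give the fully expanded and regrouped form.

2(2d^2 + 2t^2 + 2t + 2x^2 + 2x + 1)

(2d)^2 + (2t + 1)^2 + (2x + 1)^2 = 4d^2 + 4t^2 + 4t + 4x^2 + 4x + 2
= 2(2d^2 + 2t^2 + 2t + 2x^2 + 2x + 1).
Since 2d^2 + 2t^2 + 2t + 2x^2 + 2x + 1 is an integer, the sum of squares is of the form 2k for an integer k.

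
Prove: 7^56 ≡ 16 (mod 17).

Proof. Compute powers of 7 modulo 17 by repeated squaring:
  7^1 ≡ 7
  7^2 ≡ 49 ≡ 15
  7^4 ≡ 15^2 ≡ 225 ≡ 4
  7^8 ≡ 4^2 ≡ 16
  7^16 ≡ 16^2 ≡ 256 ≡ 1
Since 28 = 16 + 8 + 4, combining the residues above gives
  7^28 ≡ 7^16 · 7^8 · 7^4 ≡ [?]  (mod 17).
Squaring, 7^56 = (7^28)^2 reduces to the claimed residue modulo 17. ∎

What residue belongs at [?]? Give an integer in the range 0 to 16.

7^16 · 7^8 · 7^4 ≡ 1 · 16 · 4 = 64.
64 mod 17 = 13, so 7^28 ≡ 13 (mod 17).

13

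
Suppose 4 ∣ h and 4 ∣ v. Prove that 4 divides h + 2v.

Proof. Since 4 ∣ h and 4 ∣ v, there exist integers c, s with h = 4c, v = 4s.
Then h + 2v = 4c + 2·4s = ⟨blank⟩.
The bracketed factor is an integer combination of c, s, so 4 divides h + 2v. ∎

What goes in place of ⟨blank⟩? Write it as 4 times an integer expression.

4(c + 2s)

Each term has a factor of 4: 4c + 2·4s = 4·(c + 2s).
Since c + 2s is an integer, 4 ∣ (h + 2v).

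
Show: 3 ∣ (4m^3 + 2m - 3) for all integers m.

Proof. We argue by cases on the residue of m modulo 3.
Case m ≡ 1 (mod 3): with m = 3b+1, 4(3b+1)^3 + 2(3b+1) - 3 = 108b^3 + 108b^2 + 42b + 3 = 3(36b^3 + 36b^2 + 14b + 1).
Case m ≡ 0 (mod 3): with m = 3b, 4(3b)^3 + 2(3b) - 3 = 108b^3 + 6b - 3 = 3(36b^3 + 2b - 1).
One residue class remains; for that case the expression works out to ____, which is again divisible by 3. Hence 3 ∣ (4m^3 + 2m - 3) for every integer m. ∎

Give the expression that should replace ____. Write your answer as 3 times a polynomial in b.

The residues treated are {1, 0}, so the missing case is m ≡ 2 (mod 3); write m = 3b+2.
Then 4(3b+2)^3 + 2(3b+2) - 3 = 108b^3 + 216b^2 + 150b + 33 = 3(36b^3 + 72b^2 + 50b + 11).

3(36b^3 + 72b^2 + 50b + 11)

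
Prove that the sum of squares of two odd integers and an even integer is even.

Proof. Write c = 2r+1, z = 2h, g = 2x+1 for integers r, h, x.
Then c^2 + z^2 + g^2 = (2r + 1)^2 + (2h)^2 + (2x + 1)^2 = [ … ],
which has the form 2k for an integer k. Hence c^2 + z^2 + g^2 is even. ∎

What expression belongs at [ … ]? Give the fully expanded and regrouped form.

Expanding: (2r + 1)^2 + (2h)^2 + (2x + 1)^2 = 4h^2 + 4r^2 + 4r + 4x^2 + 4x + 2.
Every term is even; pulling out the factor of 2 gives 2(2h^2 + 2r^2 + 2r + 2x^2 + 2x + 1).

2(2h^2 + 2r^2 + 2r + 2x^2 + 2x + 1)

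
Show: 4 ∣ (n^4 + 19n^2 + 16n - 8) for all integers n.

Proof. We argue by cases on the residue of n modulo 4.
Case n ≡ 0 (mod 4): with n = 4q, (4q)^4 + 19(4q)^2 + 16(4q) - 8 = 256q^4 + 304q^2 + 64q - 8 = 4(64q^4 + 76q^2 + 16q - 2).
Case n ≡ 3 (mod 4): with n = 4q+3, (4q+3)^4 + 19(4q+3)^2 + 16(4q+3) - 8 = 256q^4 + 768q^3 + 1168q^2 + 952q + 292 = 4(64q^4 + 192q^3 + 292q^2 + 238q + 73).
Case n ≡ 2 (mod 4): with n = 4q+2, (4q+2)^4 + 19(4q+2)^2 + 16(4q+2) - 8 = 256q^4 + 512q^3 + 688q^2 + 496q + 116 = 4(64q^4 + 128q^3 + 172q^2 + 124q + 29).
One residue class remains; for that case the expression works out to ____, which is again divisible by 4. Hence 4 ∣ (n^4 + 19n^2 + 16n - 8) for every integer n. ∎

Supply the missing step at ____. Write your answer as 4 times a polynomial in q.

Only n ≡ 1 (mod 4) is unaccounted for. Put n = 4q+1:
(4q+1)^4 + 19(4q+1)^2 + 16(4q+1) - 8 expands to 256q^4 + 256q^3 + 400q^2 + 232q + 28,
and factoring out 4 leaves 4(64q^4 + 64q^3 + 100q^2 + 58q + 7).

4(64q^4 + 64q^3 + 100q^2 + 58q + 7)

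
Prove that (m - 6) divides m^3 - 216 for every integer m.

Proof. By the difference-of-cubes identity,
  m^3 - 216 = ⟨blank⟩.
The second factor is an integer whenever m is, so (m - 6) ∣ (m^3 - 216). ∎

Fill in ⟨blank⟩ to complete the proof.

(m - 6)(m^2 + 6m + 36)

Polynomial division of m^3 - 216 by m - 6 leaves remainder 0 and quotient m^2 + 6m + 36.
Hence m^3 - 216 = (m - 6)(m^2 + 6m + 36).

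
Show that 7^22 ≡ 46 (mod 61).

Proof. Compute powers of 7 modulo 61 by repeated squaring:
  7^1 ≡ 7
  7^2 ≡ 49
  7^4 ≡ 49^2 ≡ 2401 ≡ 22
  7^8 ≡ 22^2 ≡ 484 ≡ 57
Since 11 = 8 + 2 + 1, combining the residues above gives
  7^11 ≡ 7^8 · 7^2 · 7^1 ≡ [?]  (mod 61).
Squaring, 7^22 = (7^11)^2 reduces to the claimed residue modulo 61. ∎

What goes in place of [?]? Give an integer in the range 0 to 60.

31

7^8 · 7^2 · 7^1 ≡ 57 · 49 · 7 = 19551.
19551 mod 61 = 31, so 7^11 ≡ 31 (mod 61).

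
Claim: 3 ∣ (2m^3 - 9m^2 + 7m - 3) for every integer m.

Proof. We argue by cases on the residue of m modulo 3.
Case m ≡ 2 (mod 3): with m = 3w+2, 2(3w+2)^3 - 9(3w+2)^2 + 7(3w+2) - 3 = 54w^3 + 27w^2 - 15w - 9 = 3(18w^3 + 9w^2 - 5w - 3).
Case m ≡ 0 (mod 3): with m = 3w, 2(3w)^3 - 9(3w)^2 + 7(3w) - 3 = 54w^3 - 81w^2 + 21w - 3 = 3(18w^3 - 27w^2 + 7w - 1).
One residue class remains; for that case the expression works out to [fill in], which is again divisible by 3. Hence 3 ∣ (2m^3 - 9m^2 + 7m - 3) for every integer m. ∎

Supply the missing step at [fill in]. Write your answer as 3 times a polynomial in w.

3(18w^3 - 9w^2 - 5w - 1)

The residues treated are {2, 0}, so the missing case is m ≡ 1 (mod 3); write m = 3w+1.
Then 2(3w+1)^3 - 9(3w+1)^2 + 7(3w+1) - 3 = 54w^3 - 27w^2 - 15w - 3 = 3(18w^3 - 9w^2 - 5w - 1).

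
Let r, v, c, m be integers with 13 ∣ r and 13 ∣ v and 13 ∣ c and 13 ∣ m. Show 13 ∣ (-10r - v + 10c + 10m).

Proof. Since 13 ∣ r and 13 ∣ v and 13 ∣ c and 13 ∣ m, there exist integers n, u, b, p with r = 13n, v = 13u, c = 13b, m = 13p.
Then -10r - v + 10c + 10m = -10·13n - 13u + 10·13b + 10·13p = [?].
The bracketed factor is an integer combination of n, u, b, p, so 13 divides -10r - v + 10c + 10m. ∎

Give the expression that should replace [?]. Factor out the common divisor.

Pull the common 13 out of every term: -10·13n - 13u + 10·13b + 10·13p = 13(10b - 10n + 10p - u).
10b - 10n + 10p - u is an integer, which exhibits the divisibility.

13(10b - 10n + 10p - u)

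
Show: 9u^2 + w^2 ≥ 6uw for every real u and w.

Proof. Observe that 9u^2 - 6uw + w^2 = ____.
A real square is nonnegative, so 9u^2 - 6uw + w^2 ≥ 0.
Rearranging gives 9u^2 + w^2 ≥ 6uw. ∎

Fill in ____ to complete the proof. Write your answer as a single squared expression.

9u^2 - 6uw + w^2 is a perfect-square trinomial: the outer terms are (3u)^2 and (w)^2, and the cross term is -2·3u·w.
So 9u^2 - 6uw + w^2 = (3u - w)^2 ≥ 0.

(3u - w)^2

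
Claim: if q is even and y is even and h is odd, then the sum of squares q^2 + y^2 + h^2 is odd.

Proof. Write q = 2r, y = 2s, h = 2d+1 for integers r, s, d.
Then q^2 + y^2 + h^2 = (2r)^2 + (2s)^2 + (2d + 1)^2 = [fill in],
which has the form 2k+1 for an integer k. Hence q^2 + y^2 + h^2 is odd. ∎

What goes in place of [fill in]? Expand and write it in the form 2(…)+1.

Expanding: (2r)^2 + (2s)^2 + (2d + 1)^2 = 4d^2 + 4d + 4r^2 + 4s^2 + 1.
Every term except the constant is even, so this is 2(2d^2 + 2d + 2r^2 + 2s^2) + 1,
and 2d^2 + 2d + 2r^2 + 2s^2 ∈ ℤ gives the required form.

2(2d^2 + 2d + 2r^2 + 2s^2) + 1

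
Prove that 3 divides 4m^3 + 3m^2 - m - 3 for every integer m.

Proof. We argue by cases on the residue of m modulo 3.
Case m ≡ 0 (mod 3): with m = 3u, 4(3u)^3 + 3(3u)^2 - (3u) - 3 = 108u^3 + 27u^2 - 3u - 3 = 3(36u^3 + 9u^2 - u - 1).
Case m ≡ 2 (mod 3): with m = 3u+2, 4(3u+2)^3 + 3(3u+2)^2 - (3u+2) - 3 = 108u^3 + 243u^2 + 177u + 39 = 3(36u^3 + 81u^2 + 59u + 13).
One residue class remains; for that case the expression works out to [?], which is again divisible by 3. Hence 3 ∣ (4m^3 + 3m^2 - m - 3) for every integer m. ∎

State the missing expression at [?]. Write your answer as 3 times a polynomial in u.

3(36u^3 + 45u^2 + 17u + 1)

Only m ≡ 1 (mod 3) is unaccounted for. Put m = 3u+1:
4(3u+1)^3 + 3(3u+1)^2 - (3u+1) - 3 expands to 108u^3 + 135u^2 + 51u + 3,
and factoring out 3 leaves 3(36u^3 + 45u^2 + 17u + 1).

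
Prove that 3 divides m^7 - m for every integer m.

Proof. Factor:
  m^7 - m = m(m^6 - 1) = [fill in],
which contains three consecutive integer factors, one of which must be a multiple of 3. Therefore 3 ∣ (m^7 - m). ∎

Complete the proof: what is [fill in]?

(m - 1)m(m + 1)(m^4 + m^2 + 1)

m^6 - 1 = (m^2 - 1)(m^4 + m^2 + 1), and m^2 - 1 = (m-1)(m+1).
So m(m^6 - 1) = (m - 1)m(m + 1)(m^4 + m^2 + 1).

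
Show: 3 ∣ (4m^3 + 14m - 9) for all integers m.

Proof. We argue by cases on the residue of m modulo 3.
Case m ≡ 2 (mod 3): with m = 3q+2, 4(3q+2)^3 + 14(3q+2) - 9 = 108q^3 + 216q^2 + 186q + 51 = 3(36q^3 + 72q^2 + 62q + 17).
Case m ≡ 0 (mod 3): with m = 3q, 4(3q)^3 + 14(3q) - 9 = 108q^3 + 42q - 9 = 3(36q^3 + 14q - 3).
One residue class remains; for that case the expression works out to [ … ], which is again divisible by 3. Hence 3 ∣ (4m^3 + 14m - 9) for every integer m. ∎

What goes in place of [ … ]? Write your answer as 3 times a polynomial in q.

3(36q^3 + 36q^2 + 26q + 3)

The residues treated are {2, 0}, so the missing case is m ≡ 1 (mod 3); write m = 3q+1.
Then 4(3q+1)^3 + 14(3q+1) - 9 = 108q^3 + 108q^2 + 78q + 9 = 3(36q^3 + 36q^2 + 26q + 3).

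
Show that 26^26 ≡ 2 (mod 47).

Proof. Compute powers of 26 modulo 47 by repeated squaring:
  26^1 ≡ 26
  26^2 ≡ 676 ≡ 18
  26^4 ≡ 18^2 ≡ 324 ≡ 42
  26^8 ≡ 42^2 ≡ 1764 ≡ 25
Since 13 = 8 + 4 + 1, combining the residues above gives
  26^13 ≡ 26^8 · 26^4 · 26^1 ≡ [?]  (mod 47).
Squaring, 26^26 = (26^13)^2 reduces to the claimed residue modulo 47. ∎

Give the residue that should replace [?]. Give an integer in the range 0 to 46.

26^8 · 26^4 · 26^1 ≡ 25 · 42 · 26 = 27300.
27300 mod 47 = 40, so 26^13 ≡ 40 (mod 47).

40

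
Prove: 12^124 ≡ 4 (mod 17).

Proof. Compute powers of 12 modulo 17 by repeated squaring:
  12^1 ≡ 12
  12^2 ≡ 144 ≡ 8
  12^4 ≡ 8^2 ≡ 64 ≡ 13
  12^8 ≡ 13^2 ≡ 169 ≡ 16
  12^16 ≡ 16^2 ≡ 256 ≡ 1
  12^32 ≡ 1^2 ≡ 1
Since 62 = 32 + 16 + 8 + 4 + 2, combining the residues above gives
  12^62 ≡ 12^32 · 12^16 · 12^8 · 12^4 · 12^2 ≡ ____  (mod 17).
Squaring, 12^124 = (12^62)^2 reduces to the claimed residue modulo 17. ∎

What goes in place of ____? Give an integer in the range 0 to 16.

15

Multiply the listed residues: 1 · 1 · 16 · 13 · 8 = 1 → 16 → 208 → 1664.
Reducing modulo 17: 1664 = 97·17 + 15, so 12^62 ≡ 15.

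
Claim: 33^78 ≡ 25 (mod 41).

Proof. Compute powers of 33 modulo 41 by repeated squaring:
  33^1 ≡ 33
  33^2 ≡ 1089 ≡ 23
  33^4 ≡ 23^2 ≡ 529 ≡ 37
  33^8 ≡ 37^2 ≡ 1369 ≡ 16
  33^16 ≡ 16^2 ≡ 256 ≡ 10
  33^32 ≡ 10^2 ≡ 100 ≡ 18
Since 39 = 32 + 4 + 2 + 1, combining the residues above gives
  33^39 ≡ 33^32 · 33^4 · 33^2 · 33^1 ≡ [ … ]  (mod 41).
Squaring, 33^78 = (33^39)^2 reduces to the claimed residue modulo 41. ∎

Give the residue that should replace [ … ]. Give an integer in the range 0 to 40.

Multiply the listed residues: 18 · 37 · 23 · 33 = 666 → 15318 → 505494.
Reducing modulo 41: 505494 = 12329·41 + 5, so 33^39 ≡ 5.

5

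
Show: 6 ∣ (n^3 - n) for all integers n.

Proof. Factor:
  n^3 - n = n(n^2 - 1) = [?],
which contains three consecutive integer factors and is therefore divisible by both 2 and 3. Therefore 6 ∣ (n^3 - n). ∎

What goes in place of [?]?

n(n^2 - 1) = n(n - 1)(n + 1) = (n - 1)n(n + 1).
These three factors are consecutive integers, so their product is divisible by 6.

(n - 1)n(n + 1)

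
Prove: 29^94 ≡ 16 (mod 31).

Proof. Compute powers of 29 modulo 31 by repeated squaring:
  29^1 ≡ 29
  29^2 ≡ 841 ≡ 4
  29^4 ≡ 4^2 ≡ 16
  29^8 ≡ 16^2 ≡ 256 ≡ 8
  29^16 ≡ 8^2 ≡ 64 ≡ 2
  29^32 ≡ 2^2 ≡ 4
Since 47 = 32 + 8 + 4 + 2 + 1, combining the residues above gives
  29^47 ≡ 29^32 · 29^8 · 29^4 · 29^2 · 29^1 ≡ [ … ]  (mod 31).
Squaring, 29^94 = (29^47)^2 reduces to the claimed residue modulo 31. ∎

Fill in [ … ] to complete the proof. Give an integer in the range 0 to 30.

Multiply the listed residues: 4 · 8 · 16 · 4 · 29 = 32 → 512 → 2048 → 59392.
Reducing modulo 31: 59392 = 1915·31 + 27, so 29^47 ≡ 27.

27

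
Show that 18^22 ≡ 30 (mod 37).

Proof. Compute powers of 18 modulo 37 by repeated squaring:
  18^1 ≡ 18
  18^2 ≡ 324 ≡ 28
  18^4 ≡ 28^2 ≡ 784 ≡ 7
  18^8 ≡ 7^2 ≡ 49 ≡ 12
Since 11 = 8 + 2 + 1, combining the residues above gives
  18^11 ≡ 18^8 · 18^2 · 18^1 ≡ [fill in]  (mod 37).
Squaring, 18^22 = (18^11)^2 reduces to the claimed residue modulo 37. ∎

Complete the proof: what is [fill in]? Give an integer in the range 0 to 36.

Multiply the listed residues: 12 · 28 · 18 = 336 → 6048.
Reducing modulo 37: 6048 = 163·37 + 17, so 18^11 ≡ 17.

17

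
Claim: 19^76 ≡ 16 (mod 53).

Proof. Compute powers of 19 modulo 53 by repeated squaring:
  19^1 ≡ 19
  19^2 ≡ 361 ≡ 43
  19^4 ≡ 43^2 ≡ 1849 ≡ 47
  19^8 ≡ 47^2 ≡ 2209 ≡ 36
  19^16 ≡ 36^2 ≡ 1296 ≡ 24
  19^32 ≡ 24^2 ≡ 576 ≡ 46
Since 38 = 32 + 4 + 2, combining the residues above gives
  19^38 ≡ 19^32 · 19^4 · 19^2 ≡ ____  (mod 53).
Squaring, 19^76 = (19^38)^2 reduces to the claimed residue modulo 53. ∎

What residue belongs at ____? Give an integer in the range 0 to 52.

19^32 · 19^4 · 19^2 ≡ 46 · 47 · 43 = 92966.
92966 mod 53 = 4, so 19^38 ≡ 4 (mod 53).

4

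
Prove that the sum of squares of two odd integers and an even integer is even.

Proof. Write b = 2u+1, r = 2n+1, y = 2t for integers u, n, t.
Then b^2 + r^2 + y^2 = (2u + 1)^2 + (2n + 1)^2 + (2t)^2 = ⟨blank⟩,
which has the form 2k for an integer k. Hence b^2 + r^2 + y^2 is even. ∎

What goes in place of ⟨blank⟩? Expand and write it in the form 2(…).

2(2n^2 + 2n + 2t^2 + 2u^2 + 2u + 1)

Expanding: (2u + 1)^2 + (2n + 1)^2 + (2t)^2 = 4n^2 + 4n + 4t^2 + 4u^2 + 4u + 2.
Every term is even; pulling out the factor of 2 gives 2(2n^2 + 2n + 2t^2 + 2u^2 + 2u + 1).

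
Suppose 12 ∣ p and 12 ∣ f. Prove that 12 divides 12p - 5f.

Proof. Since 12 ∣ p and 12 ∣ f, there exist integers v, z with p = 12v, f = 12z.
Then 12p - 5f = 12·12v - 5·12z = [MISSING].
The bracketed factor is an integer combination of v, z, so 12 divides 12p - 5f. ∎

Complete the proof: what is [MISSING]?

Each term has a factor of 12: 12·12v - 5·12z = 12·(12v - 5z).
Since 12v - 5z is an integer, 12 ∣ (12p - 5f).

12(12v - 5z)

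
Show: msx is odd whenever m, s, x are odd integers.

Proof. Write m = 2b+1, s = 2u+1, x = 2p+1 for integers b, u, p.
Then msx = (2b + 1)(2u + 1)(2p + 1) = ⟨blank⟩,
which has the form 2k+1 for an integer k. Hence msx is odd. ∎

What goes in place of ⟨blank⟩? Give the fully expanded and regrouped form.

Expanding: (2b + 1)(2u + 1)(2p + 1) = 8bpu + 4bp + 4bu + 2b + 4pu + 2p + 2u + 1.
Every term except the constant is even, so this is 2(4bpu + 2bp + 2bu + b + 2pu + p + u) + 1,
and 4bpu + 2bp + 2bu + b + 2pu + p + u ∈ ℤ gives the required form.

2(4bpu + 2bp + 2bu + b + 2pu + p + u) + 1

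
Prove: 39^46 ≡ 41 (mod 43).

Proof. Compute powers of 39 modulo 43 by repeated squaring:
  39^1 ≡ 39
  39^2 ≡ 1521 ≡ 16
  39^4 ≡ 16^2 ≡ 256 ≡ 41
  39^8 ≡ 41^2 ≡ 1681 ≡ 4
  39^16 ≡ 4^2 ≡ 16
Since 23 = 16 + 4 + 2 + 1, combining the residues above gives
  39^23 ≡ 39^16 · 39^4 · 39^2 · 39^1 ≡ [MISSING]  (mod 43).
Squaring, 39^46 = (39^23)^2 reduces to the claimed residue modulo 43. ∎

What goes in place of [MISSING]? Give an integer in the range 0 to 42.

Multiply the listed residues: 16 · 41 · 16 · 39 = 656 → 10496 → 409344.
Reducing modulo 43: 409344 = 9519·43 + 27, so 39^23 ≡ 27.

27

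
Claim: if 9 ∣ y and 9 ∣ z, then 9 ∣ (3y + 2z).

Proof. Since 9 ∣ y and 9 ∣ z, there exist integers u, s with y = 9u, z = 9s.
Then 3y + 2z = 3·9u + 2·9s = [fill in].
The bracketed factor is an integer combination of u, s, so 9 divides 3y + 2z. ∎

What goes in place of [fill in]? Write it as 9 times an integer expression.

Each term has a factor of 9: 3·9u + 2·9s = 9·(2s + 3u).
Since 2s + 3u is an integer, 9 ∣ (3y + 2z).

9(2s + 3u)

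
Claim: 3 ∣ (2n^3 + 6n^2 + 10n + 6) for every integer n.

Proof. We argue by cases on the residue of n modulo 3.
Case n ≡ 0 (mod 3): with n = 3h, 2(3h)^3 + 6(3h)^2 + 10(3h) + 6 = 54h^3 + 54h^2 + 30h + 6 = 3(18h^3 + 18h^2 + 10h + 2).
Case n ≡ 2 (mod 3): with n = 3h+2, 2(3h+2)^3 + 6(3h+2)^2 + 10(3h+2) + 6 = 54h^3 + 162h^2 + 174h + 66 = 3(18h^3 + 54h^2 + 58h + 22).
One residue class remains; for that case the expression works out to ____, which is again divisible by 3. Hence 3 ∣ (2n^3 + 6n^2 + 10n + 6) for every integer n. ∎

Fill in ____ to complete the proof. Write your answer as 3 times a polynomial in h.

The residues treated are {0, 2}, so the missing case is n ≡ 1 (mod 3); write n = 3h+1.
Then 2(3h+1)^3 + 6(3h+1)^2 + 10(3h+1) + 6 = 54h^3 + 108h^2 + 84h + 24 = 3(18h^3 + 36h^2 + 28h + 8).

3(18h^3 + 36h^2 + 28h + 8)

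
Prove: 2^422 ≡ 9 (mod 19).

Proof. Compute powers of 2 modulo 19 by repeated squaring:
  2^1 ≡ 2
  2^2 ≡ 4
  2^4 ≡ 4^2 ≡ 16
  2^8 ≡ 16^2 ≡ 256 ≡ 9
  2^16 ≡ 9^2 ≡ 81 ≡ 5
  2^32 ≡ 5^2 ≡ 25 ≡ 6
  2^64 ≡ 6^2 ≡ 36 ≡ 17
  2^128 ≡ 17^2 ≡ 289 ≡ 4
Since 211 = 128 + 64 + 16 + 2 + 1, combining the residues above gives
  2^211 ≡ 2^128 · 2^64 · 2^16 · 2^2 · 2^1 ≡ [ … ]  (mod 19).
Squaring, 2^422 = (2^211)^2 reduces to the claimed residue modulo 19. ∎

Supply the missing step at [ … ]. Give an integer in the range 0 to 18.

2^128 · 2^64 · 2^16 · 2^2 · 2^1 ≡ 4 · 17 · 5 · 4 · 2 = 2720.
2720 mod 19 = 3, so 2^211 ≡ 3 (mod 19).

3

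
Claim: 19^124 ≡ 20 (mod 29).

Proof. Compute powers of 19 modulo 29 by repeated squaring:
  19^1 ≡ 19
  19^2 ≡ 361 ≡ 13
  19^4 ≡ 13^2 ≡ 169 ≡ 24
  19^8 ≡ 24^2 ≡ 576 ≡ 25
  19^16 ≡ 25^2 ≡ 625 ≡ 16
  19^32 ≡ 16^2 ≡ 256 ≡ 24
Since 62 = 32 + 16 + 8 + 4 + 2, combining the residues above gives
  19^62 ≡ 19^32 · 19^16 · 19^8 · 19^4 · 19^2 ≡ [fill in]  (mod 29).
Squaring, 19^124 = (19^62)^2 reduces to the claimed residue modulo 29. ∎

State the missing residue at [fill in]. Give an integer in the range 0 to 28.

Multiply the listed residues: 24 · 16 · 25 · 24 · 13 = 384 → 9600 → 230400 → 2995200.
Reducing modulo 29: 2995200 = 103282·29 + 22, so 19^62 ≡ 22.

22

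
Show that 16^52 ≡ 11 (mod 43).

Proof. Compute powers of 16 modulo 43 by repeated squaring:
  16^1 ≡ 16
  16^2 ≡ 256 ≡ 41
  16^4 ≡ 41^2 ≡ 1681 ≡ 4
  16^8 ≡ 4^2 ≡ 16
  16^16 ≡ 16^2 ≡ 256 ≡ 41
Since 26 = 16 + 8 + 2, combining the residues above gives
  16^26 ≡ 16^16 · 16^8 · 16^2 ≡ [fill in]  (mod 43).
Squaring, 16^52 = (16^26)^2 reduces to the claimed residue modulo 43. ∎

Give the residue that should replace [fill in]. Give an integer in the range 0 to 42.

16^16 · 16^8 · 16^2 ≡ 41 · 16 · 41 = 26896.
26896 mod 43 = 21, so 16^26 ≡ 21 (mod 43).

21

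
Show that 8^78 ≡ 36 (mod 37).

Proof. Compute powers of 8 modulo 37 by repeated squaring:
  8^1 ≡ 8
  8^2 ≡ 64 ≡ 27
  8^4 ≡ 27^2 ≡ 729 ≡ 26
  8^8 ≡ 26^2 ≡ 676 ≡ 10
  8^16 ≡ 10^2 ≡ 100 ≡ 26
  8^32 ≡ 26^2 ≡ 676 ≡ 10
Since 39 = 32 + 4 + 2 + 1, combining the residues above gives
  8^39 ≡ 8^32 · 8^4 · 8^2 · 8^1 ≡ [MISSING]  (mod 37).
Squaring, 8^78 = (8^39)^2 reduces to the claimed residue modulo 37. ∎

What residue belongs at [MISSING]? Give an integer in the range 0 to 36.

8^32 · 8^4 · 8^2 · 8^1 ≡ 10 · 26 · 27 · 8 = 56160.
56160 mod 37 = 31, so 8^39 ≡ 31 (mod 37).

31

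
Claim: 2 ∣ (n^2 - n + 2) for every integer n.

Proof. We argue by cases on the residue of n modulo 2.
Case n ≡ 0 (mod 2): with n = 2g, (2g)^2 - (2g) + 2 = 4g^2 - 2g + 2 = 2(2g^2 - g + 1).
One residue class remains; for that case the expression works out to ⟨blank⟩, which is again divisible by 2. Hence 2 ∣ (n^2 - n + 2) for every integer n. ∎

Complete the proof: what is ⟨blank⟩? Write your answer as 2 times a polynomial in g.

Only n ≡ 1 (mod 2) is unaccounted for. Put n = 2g+1:
(2g+1)^2 - (2g+1) + 2 expands to 4g^2 + 2g + 2,
and factoring out 2 leaves 2(2g^2 + g + 1).

2(2g^2 + g + 1)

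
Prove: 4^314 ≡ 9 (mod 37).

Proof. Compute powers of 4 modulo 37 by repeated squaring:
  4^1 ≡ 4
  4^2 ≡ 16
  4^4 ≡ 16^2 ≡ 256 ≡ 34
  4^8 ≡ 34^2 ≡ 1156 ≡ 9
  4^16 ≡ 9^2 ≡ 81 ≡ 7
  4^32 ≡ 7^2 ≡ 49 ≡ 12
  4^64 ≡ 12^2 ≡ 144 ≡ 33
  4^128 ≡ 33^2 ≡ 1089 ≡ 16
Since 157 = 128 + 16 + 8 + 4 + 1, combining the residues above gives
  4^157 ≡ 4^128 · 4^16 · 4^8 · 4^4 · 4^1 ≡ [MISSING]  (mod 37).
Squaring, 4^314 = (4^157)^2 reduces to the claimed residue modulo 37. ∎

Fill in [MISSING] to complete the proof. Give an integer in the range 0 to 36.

Multiply the listed residues: 16 · 7 · 9 · 34 · 4 = 112 → 1008 → 34272 → 137088.
Reducing modulo 37: 137088 = 3705·37 + 3, so 4^157 ≡ 3.

3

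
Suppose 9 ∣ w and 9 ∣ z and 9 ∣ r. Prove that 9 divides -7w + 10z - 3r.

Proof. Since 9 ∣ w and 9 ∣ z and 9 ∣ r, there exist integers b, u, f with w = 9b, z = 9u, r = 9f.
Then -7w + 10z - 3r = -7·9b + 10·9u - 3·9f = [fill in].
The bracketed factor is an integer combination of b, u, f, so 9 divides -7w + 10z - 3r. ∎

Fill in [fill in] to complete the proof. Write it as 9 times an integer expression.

Pull the common 9 out of every term: -7·9b + 10·9u - 3·9f = 9(-7b - 3f + 10u).
-7b - 3f + 10u is an integer, which exhibits the divisibility.

9(-7b - 3f + 10u)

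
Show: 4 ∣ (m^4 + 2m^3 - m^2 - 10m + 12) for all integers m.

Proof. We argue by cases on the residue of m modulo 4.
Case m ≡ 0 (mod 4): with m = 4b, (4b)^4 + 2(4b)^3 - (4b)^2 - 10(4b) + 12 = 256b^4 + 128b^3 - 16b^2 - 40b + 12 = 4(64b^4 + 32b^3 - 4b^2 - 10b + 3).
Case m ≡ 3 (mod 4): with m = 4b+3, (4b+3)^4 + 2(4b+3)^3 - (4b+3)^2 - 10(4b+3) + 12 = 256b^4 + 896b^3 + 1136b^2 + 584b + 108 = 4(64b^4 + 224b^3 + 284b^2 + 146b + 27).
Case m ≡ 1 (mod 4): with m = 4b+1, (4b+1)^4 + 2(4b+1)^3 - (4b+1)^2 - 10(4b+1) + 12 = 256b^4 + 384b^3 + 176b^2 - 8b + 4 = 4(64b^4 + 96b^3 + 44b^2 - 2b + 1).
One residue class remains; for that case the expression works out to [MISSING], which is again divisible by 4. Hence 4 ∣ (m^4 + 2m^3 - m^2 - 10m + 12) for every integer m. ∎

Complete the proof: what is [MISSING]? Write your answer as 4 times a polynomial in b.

Only m ≡ 2 (mod 4) is unaccounted for. Put m = 4b+2:
(4b+2)^4 + 2(4b+2)^3 - (4b+2)^2 - 10(4b+2) + 12 expands to 256b^4 + 640b^3 + 560b^2 + 168b + 20,
and factoring out 4 leaves 4(64b^4 + 160b^3 + 140b^2 + 42b + 5).

4(64b^4 + 160b^3 + 140b^2 + 42b + 5)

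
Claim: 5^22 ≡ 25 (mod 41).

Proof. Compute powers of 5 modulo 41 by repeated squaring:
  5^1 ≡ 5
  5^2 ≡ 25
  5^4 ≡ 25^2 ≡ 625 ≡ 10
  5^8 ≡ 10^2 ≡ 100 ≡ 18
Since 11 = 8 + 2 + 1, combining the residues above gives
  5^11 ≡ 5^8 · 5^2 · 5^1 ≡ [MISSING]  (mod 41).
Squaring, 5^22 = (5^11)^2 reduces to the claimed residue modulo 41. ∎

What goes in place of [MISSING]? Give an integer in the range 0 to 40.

Multiply the listed residues: 18 · 25 · 5 = 450 → 2250.
Reducing modulo 41: 2250 = 54·41 + 36, so 5^11 ≡ 36.

36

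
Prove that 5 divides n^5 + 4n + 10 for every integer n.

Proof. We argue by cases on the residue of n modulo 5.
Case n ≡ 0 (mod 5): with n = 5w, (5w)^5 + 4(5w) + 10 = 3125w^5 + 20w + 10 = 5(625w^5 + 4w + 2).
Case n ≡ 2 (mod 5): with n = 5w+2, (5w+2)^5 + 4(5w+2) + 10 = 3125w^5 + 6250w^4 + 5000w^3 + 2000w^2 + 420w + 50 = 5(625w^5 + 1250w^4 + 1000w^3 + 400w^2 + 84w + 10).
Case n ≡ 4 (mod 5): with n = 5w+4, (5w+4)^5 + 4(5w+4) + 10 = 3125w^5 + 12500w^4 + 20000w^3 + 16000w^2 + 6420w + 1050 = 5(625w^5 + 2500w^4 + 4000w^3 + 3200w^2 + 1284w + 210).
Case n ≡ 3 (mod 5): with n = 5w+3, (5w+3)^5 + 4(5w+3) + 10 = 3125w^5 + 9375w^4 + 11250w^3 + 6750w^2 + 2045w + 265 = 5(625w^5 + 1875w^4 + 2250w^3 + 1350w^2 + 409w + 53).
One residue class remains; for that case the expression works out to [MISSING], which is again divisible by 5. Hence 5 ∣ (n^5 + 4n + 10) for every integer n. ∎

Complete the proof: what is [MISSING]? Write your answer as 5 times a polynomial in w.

Only n ≡ 1 (mod 5) is unaccounted for. Put n = 5w+1:
(5w+1)^5 + 4(5w+1) + 10 expands to 3125w^5 + 3125w^4 + 1250w^3 + 250w^2 + 45w + 15,
and factoring out 5 leaves 5(625w^5 + 625w^4 + 250w^3 + 50w^2 + 9w + 3).

5(625w^5 + 625w^4 + 250w^3 + 50w^2 + 9w + 3)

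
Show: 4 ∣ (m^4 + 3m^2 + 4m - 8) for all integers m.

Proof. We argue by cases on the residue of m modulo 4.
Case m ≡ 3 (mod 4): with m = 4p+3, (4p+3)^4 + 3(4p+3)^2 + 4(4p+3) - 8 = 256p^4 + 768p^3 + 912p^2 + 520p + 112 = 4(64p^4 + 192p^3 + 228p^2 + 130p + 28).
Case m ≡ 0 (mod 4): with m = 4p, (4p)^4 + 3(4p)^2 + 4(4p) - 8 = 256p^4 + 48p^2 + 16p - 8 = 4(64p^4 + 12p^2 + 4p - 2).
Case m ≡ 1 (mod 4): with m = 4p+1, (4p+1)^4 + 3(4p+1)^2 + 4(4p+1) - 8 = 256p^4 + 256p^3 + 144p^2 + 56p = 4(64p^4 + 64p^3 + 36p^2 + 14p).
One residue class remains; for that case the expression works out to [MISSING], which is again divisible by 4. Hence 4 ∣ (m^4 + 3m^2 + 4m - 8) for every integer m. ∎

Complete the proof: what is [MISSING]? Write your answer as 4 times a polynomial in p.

The residues treated are {3, 0, 1}, so the missing case is m ≡ 2 (mod 4); write m = 4p+2.
Then (4p+2)^4 + 3(4p+2)^2 + 4(4p+2) - 8 = 256p^4 + 512p^3 + 432p^2 + 192p + 28 = 4(64p^4 + 128p^3 + 108p^2 + 48p + 7).

4(64p^4 + 128p^3 + 108p^2 + 48p + 7)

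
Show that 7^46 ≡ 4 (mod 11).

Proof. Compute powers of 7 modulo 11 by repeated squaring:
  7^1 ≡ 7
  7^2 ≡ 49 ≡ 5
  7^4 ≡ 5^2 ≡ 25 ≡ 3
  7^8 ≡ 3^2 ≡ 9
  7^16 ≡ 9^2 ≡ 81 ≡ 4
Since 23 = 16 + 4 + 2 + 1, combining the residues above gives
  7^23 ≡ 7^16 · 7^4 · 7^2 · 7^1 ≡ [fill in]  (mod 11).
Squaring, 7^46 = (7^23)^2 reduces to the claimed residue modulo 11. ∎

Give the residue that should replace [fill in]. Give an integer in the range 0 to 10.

2

Multiply the listed residues: 4 · 3 · 5 · 7 = 12 → 60 → 420.
Reducing modulo 11: 420 = 38·11 + 2, so 7^23 ≡ 2.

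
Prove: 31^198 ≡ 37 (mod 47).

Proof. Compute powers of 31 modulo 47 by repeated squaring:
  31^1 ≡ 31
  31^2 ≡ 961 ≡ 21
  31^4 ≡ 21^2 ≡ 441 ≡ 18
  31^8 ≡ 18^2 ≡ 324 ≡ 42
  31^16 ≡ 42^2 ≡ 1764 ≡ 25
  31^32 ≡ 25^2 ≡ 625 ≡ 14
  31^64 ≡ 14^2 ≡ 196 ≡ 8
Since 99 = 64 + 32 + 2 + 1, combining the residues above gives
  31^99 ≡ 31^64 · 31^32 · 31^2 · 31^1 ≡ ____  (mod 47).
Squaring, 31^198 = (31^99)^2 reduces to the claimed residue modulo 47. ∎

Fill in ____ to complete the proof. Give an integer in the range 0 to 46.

15

Multiply the listed residues: 8 · 14 · 21 · 31 = 112 → 2352 → 72912.
Reducing modulo 47: 72912 = 1551·47 + 15, so 31^99 ≡ 15.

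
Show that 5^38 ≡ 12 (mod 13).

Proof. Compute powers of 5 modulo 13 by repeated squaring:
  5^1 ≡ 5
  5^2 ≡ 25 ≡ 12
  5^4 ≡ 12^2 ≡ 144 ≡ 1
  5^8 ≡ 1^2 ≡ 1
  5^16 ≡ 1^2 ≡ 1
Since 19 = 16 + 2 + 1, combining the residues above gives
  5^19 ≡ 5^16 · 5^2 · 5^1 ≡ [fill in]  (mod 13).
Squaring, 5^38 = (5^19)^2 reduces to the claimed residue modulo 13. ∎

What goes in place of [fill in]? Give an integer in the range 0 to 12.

8

5^16 · 5^2 · 5^1 ≡ 1 · 12 · 5 = 60.
60 mod 13 = 8, so 5^19 ≡ 8 (mod 13).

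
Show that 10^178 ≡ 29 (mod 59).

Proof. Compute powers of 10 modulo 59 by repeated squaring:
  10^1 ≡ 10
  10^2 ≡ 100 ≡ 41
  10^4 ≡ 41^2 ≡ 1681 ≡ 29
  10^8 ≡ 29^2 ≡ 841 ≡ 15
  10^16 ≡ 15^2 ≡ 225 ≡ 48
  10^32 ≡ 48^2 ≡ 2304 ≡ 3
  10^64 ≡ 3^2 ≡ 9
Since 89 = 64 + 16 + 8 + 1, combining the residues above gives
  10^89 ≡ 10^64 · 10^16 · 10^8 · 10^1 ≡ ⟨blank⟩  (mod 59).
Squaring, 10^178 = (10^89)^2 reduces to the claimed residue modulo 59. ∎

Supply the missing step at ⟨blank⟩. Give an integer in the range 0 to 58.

18

10^64 · 10^16 · 10^8 · 10^1 ≡ 9 · 48 · 15 · 10 = 64800.
64800 mod 59 = 18, so 10^89 ≡ 18 (mod 59).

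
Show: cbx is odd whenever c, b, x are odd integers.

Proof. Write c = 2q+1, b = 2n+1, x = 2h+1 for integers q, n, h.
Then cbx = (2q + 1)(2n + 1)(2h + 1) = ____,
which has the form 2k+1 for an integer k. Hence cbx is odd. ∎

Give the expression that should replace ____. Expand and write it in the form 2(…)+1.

2(4hnq + 2hn + 2hq + h + 2nq + n + q) + 1

Expanding: (2q + 1)(2n + 1)(2h + 1) = 8hnq + 4hn + 4hq + 2h + 4nq + 2n + 2q + 1.
Every term except the constant is even, so this is 2(4hnq + 2hn + 2hq + h + 2nq + n + q) + 1,
and 4hnq + 2hn + 2hq + h + 2nq + n + q ∈ ℤ gives the required form.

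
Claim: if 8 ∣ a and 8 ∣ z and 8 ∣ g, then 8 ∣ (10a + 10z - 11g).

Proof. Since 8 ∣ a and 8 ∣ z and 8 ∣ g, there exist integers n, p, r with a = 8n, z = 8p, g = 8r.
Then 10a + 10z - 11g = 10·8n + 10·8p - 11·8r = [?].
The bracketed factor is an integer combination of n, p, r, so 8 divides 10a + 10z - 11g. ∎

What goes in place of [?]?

8(10n + 10p - 11r)

Each term has a factor of 8: 10·8n + 10·8p - 11·8r = 8·(10n + 10p - 11r).
Since 10n + 10p - 11r is an integer, 8 ∣ (10a + 10z - 11g).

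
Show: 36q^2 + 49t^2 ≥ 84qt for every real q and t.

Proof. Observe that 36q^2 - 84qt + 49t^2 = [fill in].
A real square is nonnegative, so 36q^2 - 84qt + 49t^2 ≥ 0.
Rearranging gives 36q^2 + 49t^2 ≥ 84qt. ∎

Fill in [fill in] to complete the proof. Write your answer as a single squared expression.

(6q - 7t)^2

36q^2 - 84qt + 49t^2 is a perfect-square trinomial: the outer terms are (6q)^2 and (7t)^2, and the cross term is -2·6q·7t.
So 36q^2 - 84qt + 49t^2 = (6q - 7t)^2 ≥ 0.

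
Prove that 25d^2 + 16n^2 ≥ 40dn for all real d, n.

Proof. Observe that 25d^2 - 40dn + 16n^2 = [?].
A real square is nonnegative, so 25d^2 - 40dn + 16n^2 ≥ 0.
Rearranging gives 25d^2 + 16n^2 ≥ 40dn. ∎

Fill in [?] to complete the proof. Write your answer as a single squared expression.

(5d - 4n)^2

The leading and trailing coefficients are 5^2 and 4^2, and 40 = 2·5·4, so the trinomial is (5d - 4n)^2.
Hence 25d^2 - 40dn + 16n^2 ≥ 0.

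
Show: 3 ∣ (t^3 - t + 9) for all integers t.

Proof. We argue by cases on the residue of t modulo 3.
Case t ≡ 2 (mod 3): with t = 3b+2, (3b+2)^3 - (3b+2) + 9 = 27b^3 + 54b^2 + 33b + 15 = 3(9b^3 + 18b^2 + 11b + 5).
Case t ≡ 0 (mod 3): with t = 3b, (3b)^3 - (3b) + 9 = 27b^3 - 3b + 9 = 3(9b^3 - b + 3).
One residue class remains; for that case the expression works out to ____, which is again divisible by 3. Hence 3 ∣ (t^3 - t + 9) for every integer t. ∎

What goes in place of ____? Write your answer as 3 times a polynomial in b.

3(9b^3 + 9b^2 + 2b + 3)

The residues treated are {2, 0}, so the missing case is t ≡ 1 (mod 3); write t = 3b+1.
Then (3b+1)^3 - (3b+1) + 9 = 27b^3 + 27b^2 + 6b + 9 = 3(9b^3 + 9b^2 + 2b + 3).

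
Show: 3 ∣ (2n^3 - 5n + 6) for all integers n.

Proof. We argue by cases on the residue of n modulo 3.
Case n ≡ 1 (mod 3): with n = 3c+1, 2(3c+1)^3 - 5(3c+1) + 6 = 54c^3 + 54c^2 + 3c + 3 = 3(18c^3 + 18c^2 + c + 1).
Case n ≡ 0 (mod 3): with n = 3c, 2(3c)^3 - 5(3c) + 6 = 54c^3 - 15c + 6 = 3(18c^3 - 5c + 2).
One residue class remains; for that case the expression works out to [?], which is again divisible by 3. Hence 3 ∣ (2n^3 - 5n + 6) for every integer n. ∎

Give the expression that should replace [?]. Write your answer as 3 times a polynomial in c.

3(18c^3 + 36c^2 + 19c + 4)

Only n ≡ 2 (mod 3) is unaccounted for. Put n = 3c+2:
2(3c+2)^3 - 5(3c+2) + 6 expands to 54c^3 + 108c^2 + 57c + 12,
and factoring out 3 leaves 3(18c^3 + 36c^2 + 19c + 4).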